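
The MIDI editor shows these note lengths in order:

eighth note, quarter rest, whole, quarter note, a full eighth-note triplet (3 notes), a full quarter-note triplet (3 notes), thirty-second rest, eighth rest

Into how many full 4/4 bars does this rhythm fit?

2

One bar of 4/4 = 32 thirty-second notes.
Express everything in thirty-second notes: eighth note = 4; quarter rest = 8; whole = 32; quarter note = 8; a full eighth-note triplet (3 notes) (three triplet eighths span one quarter) = 8; a full quarter-note triplet (3 notes) (three triplet quarters span one half) = 16; thirty-second rest = 1; eighth rest = 4.
Sum: 4 + 8 + 32 + 8 + 8 + 16 + 1 + 4 = 81.
81 ÷ 32 = 2 complete bars with 17 left over.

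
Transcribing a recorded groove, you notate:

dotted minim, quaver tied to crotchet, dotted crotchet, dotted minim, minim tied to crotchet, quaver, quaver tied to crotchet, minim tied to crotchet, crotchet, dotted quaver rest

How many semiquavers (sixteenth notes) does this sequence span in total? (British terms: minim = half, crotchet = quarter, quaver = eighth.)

75

Each duration in sixteenth notes: dotted minim = 12; quaver tied to crotchet (quaver + crotchet) = 6; dotted crotchet = 6; dotted minim = 12; minim tied to crotchet (minim + crotchet) = 12; quaver = 2; quaver tied to crotchet (quaver + crotchet) = 6; minim tied to crotchet (minim + crotchet) = 12; crotchet = 4; dotted quaver rest = 3.
Adding: 12 + 6 + 6 + 12 + 12 + 2 + 6 + 12 + 4 + 3 = 75 sixteenth notes.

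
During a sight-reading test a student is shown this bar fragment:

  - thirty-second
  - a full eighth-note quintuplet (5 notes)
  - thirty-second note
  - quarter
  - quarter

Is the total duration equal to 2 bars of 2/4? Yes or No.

No

One bar of 2/4 = 16 thirty-second notes, so 2 bars = 32.
Express everything in thirty-second notes: thirty-second = 1; a full eighth-note quintuplet (5 notes) (five quintuplet eighths span one half) = 16; thirty-second note = 1; quarter = 8; quarter = 8.
Sum: 1 + 16 + 1 + 8 + 8 = 34.
34 exceeds 32, so the answer is No.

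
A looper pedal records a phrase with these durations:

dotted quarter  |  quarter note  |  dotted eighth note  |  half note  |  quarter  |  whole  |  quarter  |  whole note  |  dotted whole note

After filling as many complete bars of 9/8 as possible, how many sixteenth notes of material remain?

13

One bar of 9/8 = 18 sixteenth notes.
Convert each value to sixteenth notes: dotted quarter = 6; quarter note = 4; dotted eighth note = 3; half note = 8; quarter = 4; whole = 16; quarter = 4; whole note = 16; dotted whole note = 24.
Sum: 6 + 4 + 3 + 8 + 4 + 16 + 4 + 16 + 24 = 85.
85 ÷ 18 = 4 complete bars with 13 sixteenth notes remaining.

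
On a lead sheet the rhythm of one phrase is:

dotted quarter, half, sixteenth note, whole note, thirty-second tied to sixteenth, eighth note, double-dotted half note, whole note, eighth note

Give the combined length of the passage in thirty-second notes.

In thirty-second notes: dotted quarter = 12; half = 16; sixteenth note = 2; whole note = 32; thirty-second tied to sixteenth (thirty-second + sixteenth) = 3; eighth note = 4; double-dotted half note = 28; whole note = 32; eighth note = 4.
Altogether 12 + 16 + 2 + 32 + 3 + 4 + 28 + 32 + 4 = 133 thirty-second notes.

133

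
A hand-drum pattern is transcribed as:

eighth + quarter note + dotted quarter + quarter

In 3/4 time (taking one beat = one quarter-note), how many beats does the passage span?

4

One quarter-note beat = 2 eighth notes.
Working in eighth notes: eighth = 1; quarter note = 2; dotted quarter = 3; quarter = 2.
Altogether 1 + 2 + 3 + 2 = 8.
8 ÷ 2 = 4 beats.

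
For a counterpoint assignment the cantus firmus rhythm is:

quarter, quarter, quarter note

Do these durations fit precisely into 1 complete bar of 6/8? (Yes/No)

One bar of 6/8 = 3 quarter notes.
In quarter notes: quarter = 1; quarter = 1; quarter note = 1.
Sum: 1 + 1 + 1 = 3.
3 equals 3, so the answer is Yes.

Yes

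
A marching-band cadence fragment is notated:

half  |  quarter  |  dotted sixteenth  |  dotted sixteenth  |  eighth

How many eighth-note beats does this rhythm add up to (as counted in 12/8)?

One eighth-note beat = 4 thirty-second notes.
Each duration in thirty-second notes: half = 16; quarter = 8; dotted sixteenth = 3; dotted sixteenth = 3; eighth = 4.
Adding: 16 + 8 + 3 + 3 + 4 = 34.
34 ÷ 4 = 8.5 beats.

8.5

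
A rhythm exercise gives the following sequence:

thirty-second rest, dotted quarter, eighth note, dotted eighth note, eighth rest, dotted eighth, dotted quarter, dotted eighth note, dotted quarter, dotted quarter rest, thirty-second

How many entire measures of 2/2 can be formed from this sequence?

One bar of 2/2 = 32 thirty-second notes.
Convert each value to thirty-second notes: thirty-second rest = 1; dotted quarter = 12; eighth note = 4; dotted eighth note = 6; eighth rest = 4; dotted eighth = 6; dotted quarter = 12; dotted eighth note = 6; dotted quarter = 12; dotted quarter rest = 12; thirty-second = 1.
Total: 1 + 12 + 4 + 6 + 4 + 6 + 12 + 6 + 12 + 12 + 1 = 76.
76 ÷ 32 = 2 complete bars with 12 left over.

2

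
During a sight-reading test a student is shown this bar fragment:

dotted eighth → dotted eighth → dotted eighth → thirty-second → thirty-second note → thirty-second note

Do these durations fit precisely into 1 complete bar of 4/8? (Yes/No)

One bar of 4/8 = 16 thirty-second notes.
Each duration in thirty-second notes: dotted eighth = 6; dotted eighth = 6; dotted eighth = 6; thirty-second = 1; thirty-second note = 1; thirty-second note = 1.
Sum: 6 + 6 + 6 + 1 + 1 + 1 = 21.
21 exceeds 16, so the answer is No.

No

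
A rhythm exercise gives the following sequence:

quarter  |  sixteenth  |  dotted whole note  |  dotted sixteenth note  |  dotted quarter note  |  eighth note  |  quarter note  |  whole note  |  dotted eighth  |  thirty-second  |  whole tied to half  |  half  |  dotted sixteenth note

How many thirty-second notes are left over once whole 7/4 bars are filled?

23

One bar of 7/4 = 56 thirty-second notes.
Working in thirty-second notes: quarter = 8; sixteenth = 2; dotted whole note = 48; dotted sixteenth note = 3; dotted quarter note = 12; eighth note = 4; quarter note = 8; whole note = 32; dotted eighth = 6; thirty-second = 1; whole tied to half (whole + half) = 48; half = 16; dotted sixteenth note = 3.
Sum: 8 + 2 + 48 + 3 + 12 + 4 + 8 + 32 + 6 + 1 + 48 + 16 + 3 = 191.
191 ÷ 56 = 3 complete bars with 23 thirty-second notes remaining.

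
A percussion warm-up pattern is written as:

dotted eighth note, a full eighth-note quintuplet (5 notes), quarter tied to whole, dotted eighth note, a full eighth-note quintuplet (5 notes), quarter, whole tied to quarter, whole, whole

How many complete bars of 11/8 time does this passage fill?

One bar of 11/8 = 22 sixteenth notes.
Express everything in sixteenth notes: dotted eighth note = 3; a full eighth-note quintuplet (5 notes) (five quintuplet eighths span one half) = 8; quarter tied to whole (quarter + whole) = 20; dotted eighth note = 3; a full eighth-note quintuplet (5 notes) (five quintuplet eighths span one half) = 8; quarter = 4; whole tied to quarter (whole + quarter) = 20; whole = 16; whole = 16.
Total: 3 + 8 + 20 + 3 + 8 + 4 + 20 + 16 + 16 = 98.
98 ÷ 22 = 4 complete bars with 10 left over.

4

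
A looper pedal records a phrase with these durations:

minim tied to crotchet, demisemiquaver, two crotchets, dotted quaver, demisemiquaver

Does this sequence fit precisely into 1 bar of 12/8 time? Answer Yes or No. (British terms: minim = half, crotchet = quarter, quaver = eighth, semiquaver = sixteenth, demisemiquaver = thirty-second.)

One bar of 12/8 = 48 thirty-second notes.
Express everything in thirty-second notes: minim tied to crotchet (minim + crotchet) = 24; demisemiquaver = 1; crotchet = 8; crotchet = 8; dotted quaver = 6; demisemiquaver = 1.
Total: 24 + 1 + 8 + 8 + 6 + 1 = 48.
48 equals 48, so the answer is Yes.

Yes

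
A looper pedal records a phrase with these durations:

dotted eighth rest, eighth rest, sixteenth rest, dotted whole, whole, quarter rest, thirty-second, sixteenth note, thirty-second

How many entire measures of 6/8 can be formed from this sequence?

One bar of 6/8 = 24 thirty-second notes.
Express everything in thirty-second notes: dotted eighth rest = 6; eighth rest = 4; sixteenth rest = 2; dotted whole = 48; whole = 32; quarter rest = 8; thirty-second = 1; sixteenth note = 2; thirty-second = 1.
Adding: 6 + 4 + 2 + 48 + 32 + 8 + 1 + 2 + 1 = 104.
104 ÷ 24 = 4 complete bars with 8 left over.

4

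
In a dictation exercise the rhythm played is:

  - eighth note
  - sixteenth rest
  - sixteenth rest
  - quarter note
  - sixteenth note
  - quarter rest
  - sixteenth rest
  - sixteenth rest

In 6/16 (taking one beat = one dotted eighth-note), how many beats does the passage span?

5

One dotted eighth-note beat = 3 sixteenth notes.
Each duration in sixteenth notes: eighth note = 2; sixteenth rest = 1; sixteenth rest = 1; quarter note = 4; sixteenth note = 1; quarter rest = 4; sixteenth rest = 1; sixteenth rest = 1.
Altogether 2 + 1 + 1 + 4 + 1 + 4 + 1 + 1 = 15.
15 ÷ 3 = 5 beats.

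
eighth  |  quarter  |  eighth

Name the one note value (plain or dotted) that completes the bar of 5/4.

dotted half note

The bar of 5/4 = 10 eighth notes.
Express everything in eighth notes: eighth = 1; quarter = 2; eighth = 1.
Adding: 1 + 2 + 1 = 4.
Remaining: 10 − 4 = 6 eighth notes, which is a dotted half note.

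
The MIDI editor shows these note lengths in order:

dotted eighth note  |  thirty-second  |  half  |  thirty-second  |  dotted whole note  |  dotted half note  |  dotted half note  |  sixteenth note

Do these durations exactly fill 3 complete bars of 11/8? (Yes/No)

One bar of 11/8 = 44 thirty-second notes, so 3 bars = 132.
Working in thirty-second notes: dotted eighth note = 6; thirty-second = 1; half = 16; thirty-second = 1; dotted whole note = 48; dotted half note = 24; dotted half note = 24; sixteenth note = 2.
Altogether 6 + 1 + 16 + 1 + 48 + 24 + 24 + 2 = 122.
122 falls short of 132, so the answer is No.

No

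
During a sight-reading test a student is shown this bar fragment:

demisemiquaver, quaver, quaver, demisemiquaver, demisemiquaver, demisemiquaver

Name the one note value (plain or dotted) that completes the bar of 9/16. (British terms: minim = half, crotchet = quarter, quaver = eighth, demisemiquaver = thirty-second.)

dotted eighth note

The bar of 9/16 = 18 thirty-second notes.
Each duration in thirty-second notes: demisemiquaver = 1; quaver = 4; quaver = 4; demisemiquaver = 1; demisemiquaver = 1; demisemiquaver = 1.
Adding: 1 + 4 + 4 + 1 + 1 + 1 = 12.
Remaining: 18 − 12 = 6 thirty-second notes, which is a dotted eighth note.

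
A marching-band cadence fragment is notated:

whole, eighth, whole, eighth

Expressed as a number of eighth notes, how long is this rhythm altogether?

Each duration in eighth notes: whole = 8; eighth = 1; whole = 8; eighth = 1.
Sum: 8 + 1 + 8 + 1 = 18 eighth notes.

18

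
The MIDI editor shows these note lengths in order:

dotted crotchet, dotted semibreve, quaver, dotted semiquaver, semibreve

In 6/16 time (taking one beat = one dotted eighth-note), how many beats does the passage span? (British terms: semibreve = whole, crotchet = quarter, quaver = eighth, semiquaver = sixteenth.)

One dotted eighth-note beat = 6 thirty-second notes.
In thirty-second notes: dotted crotchet = 12; dotted semibreve = 48; quaver = 4; dotted semiquaver = 3; semibreve = 32.
Adding: 12 + 48 + 4 + 3 + 32 = 99.
99 ÷ 6 = 16.5 beats.

16.5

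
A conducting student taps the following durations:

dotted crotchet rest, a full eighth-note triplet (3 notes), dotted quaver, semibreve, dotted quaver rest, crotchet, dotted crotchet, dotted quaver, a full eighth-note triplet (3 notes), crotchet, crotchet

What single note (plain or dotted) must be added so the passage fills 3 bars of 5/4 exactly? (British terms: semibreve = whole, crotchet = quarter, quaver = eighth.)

dotted eighth note

3 bars of 5/4 = 60 sixteenth notes.
Convert each value to sixteenth notes: dotted crotchet rest = 6; a full eighth-note triplet (3 notes) (three triplet eighths span one quarter) = 4; dotted quaver = 3; semibreve = 16; dotted quaver rest = 3; crotchet = 4; dotted crotchet = 6; dotted quaver = 3; a full eighth-note triplet (3 notes) (three triplet eighths span one quarter) = 4; crotchet = 4; crotchet = 4.
Adding: 6 + 4 + 3 + 16 + 3 + 4 + 6 + 3 + 4 + 4 + 4 = 57.
Remaining: 60 − 57 = 3 sixteenth notes, which is a dotted eighth note.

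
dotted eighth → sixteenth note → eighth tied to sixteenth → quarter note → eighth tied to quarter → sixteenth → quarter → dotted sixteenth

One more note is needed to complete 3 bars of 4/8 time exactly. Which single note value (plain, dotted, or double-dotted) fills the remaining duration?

thirty-second note

3 bars of 4/8 = 48 thirty-second notes.
In thirty-second notes: dotted eighth = 6; sixteenth note = 2; eighth tied to sixteenth (eighth + sixteenth) = 6; quarter note = 8; eighth tied to quarter (eighth + quarter) = 12; sixteenth = 2; quarter = 8; dotted sixteenth = 3.
Total: 6 + 2 + 6 + 8 + 12 + 2 + 8 + 3 = 47.
Remaining: 48 − 47 = 1 thirty-second note, which is a thirty-second note.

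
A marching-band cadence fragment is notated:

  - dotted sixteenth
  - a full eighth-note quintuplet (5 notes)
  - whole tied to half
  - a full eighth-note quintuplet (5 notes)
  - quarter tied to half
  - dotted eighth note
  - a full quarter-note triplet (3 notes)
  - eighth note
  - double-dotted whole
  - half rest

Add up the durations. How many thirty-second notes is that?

In thirty-second notes: dotted sixteenth = 3; a full eighth-note quintuplet (5 notes) (five quintuplet eighths span one half) = 16; whole tied to half (whole + half) = 48; a full eighth-note quintuplet (5 notes) (five quintuplet eighths span one half) = 16; quarter tied to half (quarter + half) = 24; dotted eighth note = 6; a full quarter-note triplet (3 notes) (three triplet quarters span one half) = 16; eighth note = 4; double-dotted whole = 56; half rest = 16.
Sum: 3 + 16 + 48 + 16 + 24 + 6 + 16 + 4 + 56 + 16 = 205 thirty-second notes.

205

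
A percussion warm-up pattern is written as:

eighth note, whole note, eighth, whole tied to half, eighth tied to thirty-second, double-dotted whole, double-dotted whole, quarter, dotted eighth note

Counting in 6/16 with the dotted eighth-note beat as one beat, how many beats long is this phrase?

One dotted eighth-note beat = 6 thirty-second notes.
Convert each value to thirty-second notes: eighth note = 4; whole note = 32; eighth = 4; whole tied to half (whole + half) = 48; eighth tied to thirty-second (eighth + thirty-second) = 5; double-dotted whole = 56; double-dotted whole = 56; quarter = 8; dotted eighth note = 6.
Adding: 4 + 32 + 4 + 48 + 5 + 56 + 56 + 8 + 6 = 219.
219 ÷ 6 = 36.5 beats.

36.5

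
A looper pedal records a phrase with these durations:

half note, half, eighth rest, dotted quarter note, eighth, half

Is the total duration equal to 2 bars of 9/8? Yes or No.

No

One bar of 9/8 = 9 eighth notes, so 2 bars = 18.
In eighth notes: half note = 4; half = 4; eighth rest = 1; dotted quarter note = 3; eighth = 1; half = 4.
Altogether 4 + 4 + 1 + 3 + 1 + 4 = 17.
17 falls short of 18, so the answer is No.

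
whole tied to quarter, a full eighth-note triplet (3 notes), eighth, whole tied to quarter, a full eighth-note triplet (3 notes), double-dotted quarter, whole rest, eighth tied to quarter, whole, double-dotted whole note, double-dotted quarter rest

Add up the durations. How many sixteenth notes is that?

130

Convert each value to sixteenth notes: whole tied to quarter (whole + quarter) = 20; a full eighth-note triplet (3 notes) (three triplet eighths span one quarter) = 4; eighth = 2; whole tied to quarter (whole + quarter) = 20; a full eighth-note triplet (3 notes) (three triplet eighths span one quarter) = 4; double-dotted quarter = 7; whole rest = 16; eighth tied to quarter (eighth + quarter) = 6; whole = 16; double-dotted whole note = 28; double-dotted quarter rest = 7.
Adding: 20 + 4 + 2 + 20 + 4 + 7 + 16 + 6 + 16 + 28 + 7 = 130 sixteenth notes.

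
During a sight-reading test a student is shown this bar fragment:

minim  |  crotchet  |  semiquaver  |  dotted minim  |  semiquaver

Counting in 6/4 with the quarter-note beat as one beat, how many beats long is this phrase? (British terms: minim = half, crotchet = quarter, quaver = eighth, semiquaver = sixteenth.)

6.5

One quarter-note beat = 4 sixteenth notes.
Working in sixteenth notes: minim = 8; crotchet = 4; semiquaver = 1; dotted minim = 12; semiquaver = 1.
Sum: 8 + 4 + 1 + 12 + 1 = 26.
26 ÷ 4 = 6.5 beats.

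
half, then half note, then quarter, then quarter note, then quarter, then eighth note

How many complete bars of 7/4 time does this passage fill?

One bar of 7/4 = 14 eighth notes.
In eighth notes: half = 4; half note = 4; quarter = 2; quarter note = 2; quarter = 2; eighth note = 1.
Altogether 4 + 4 + 2 + 2 + 2 + 1 = 15.
15 ÷ 14 = 1 complete bar with 1 left over.

1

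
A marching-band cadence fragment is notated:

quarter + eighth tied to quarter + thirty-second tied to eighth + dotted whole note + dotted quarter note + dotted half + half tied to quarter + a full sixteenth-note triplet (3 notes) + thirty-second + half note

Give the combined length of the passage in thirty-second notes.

154

Express everything in thirty-second notes: quarter = 8; eighth tied to quarter (eighth + quarter) = 12; thirty-second tied to eighth (thirty-second + eighth) = 5; dotted whole note = 48; dotted quarter note = 12; dotted half = 24; half tied to quarter (half + quarter) = 24; a full sixteenth-note triplet (3 notes) (three triplet sixteenths span one eighth) = 4; thirty-second = 1; half note = 16.
Altogether 8 + 12 + 5 + 48 + 12 + 24 + 24 + 4 + 1 + 16 = 154 thirty-second notes.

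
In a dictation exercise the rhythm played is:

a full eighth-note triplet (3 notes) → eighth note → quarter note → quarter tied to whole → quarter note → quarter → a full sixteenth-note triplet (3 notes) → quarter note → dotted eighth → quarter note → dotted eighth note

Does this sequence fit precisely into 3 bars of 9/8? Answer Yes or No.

One bar of 9/8 = 18 sixteenth notes, so 3 bars = 54.
Express everything in sixteenth notes: a full eighth-note triplet (3 notes) (three triplet eighths span one quarter) = 4; eighth note = 2; quarter note = 4; quarter tied to whole (quarter + whole) = 20; quarter note = 4; quarter = 4; a full sixteenth-note triplet (3 notes) (three triplet sixteenths span one eighth) = 2; quarter note = 4; dotted eighth = 3; quarter note = 4; dotted eighth note = 3.
Adding: 4 + 2 + 4 + 20 + 4 + 4 + 2 + 4 + 3 + 4 + 3 = 54.
54 equals 54, so the answer is Yes.

Yes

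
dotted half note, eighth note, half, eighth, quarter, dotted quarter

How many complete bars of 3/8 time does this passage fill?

5

One bar of 3/8 = 3 eighth notes.
In eighth notes: dotted half note = 6; eighth note = 1; half = 4; eighth = 1; quarter = 2; dotted quarter = 3.
Total: 6 + 1 + 4 + 1 + 2 + 3 = 17.
17 ÷ 3 = 5 complete bars with 2 left over.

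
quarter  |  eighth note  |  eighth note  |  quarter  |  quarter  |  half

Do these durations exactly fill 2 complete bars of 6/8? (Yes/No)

One bar of 6/8 = 6 eighth notes, so 2 bars = 12.
Working in eighth notes: quarter = 2; eighth note = 1; eighth note = 1; quarter = 2; quarter = 2; half = 4.
Adding: 2 + 1 + 1 + 2 + 2 + 4 = 12.
12 equals 12, so the answer is Yes.

Yes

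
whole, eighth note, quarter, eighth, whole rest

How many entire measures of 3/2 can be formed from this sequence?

1

One bar of 3/2 = 12 eighth notes.
Convert each value to eighth notes: whole = 8; eighth note = 1; quarter = 2; eighth = 1; whole rest = 8.
Sum: 8 + 1 + 2 + 1 + 8 = 20.
20 ÷ 12 = 1 complete bar with 8 left over.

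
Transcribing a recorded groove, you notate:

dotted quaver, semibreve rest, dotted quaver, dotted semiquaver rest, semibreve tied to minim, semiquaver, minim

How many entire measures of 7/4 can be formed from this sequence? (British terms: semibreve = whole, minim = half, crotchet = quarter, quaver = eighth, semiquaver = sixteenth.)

2

One bar of 7/4 = 56 thirty-second notes.
Working in thirty-second notes: dotted quaver = 6; semibreve rest = 32; dotted quaver = 6; dotted semiquaver rest = 3; semibreve tied to minim (semibreve + minim) = 48; semiquaver = 2; minim = 16.
Altogether 6 + 32 + 6 + 3 + 48 + 2 + 16 = 113.
113 ÷ 56 = 2 complete bars with 1 left over.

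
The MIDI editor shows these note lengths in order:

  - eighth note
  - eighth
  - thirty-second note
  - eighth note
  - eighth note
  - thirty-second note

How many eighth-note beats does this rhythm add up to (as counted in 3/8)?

One eighth-note beat = 4 thirty-second notes.
Each duration in thirty-second notes: eighth note = 4; eighth = 4; thirty-second note = 1; eighth note = 4; eighth note = 4; thirty-second note = 1.
Total: 4 + 4 + 1 + 4 + 4 + 1 = 18.
18 ÷ 4 = 4.5 beats.

4.5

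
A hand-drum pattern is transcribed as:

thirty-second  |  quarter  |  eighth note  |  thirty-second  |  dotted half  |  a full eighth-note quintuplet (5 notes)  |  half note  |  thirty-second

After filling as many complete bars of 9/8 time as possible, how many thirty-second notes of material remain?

One bar of 9/8 = 36 thirty-second notes.
In thirty-second notes: thirty-second = 1; quarter = 8; eighth note = 4; thirty-second = 1; dotted half = 24; a full eighth-note quintuplet (5 notes) (five quintuplet eighths span one half) = 16; half note = 16; thirty-second = 1.
Sum: 1 + 8 + 4 + 1 + 24 + 16 + 16 + 1 = 71.
71 ÷ 36 = 1 complete bar with 35 thirty-second notes remaining.

35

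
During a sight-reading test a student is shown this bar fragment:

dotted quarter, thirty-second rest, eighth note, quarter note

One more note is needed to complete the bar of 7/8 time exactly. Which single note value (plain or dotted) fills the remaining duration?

dotted sixteenth note

The bar of 7/8 = 28 thirty-second notes.
Each duration in thirty-second notes: dotted quarter = 12; thirty-second rest = 1; eighth note = 4; quarter note = 8.
Sum: 12 + 1 + 4 + 8 = 25.
Remaining: 28 − 25 = 3 thirty-second notes, which is a dotted sixteenth note.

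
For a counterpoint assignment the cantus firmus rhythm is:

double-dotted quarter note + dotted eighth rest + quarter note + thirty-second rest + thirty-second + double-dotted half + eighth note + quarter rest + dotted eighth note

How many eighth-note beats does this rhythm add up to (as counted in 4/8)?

19

One eighth-note beat = 4 thirty-second notes.
Each duration in thirty-second notes: double-dotted quarter note = 14; dotted eighth rest = 6; quarter note = 8; thirty-second rest = 1; thirty-second = 1; double-dotted half = 28; eighth note = 4; quarter rest = 8; dotted eighth note = 6.
Total: 14 + 6 + 8 + 1 + 1 + 28 + 4 + 8 + 6 = 76.
76 ÷ 4 = 19 beats.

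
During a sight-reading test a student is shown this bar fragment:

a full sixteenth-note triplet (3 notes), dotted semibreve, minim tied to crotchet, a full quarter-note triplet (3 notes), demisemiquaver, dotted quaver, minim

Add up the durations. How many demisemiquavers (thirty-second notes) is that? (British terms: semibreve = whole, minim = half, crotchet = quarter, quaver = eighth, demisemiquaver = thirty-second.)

Convert each value to thirty-second notes: a full sixteenth-note triplet (3 notes) (three triplet sixteenths span one eighth) = 4; dotted semibreve = 48; minim tied to crotchet (minim + crotchet) = 24; a full quarter-note triplet (3 notes) (three triplet quarters span one half) = 16; demisemiquaver = 1; dotted quaver = 6; minim = 16.
Sum: 4 + 48 + 24 + 16 + 1 + 6 + 16 = 115 thirty-second notes.

115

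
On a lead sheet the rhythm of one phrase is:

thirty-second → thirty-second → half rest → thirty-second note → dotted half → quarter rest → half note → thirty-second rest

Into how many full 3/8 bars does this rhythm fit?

One bar of 3/8 = 12 thirty-second notes.
Express everything in thirty-second notes: thirty-second = 1; thirty-second = 1; half rest = 16; thirty-second note = 1; dotted half = 24; quarter rest = 8; half note = 16; thirty-second rest = 1.
Adding: 1 + 1 + 16 + 1 + 24 + 8 + 16 + 1 = 68.
68 ÷ 12 = 5 complete bars with 8 left over.

5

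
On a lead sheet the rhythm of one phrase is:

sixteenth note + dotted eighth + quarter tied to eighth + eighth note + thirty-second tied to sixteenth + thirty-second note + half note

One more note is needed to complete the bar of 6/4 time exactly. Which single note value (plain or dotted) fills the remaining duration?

The bar of 6/4 = 48 thirty-second notes.
Express everything in thirty-second notes: sixteenth note = 2; dotted eighth = 6; quarter tied to eighth (quarter + eighth) = 12; eighth note = 4; thirty-second tied to sixteenth (thirty-second + sixteenth) = 3; thirty-second note = 1; half note = 16.
Altogether 2 + 6 + 12 + 4 + 3 + 1 + 16 = 44.
Remaining: 48 − 44 = 4 thirty-second notes, which is a eighth note.

eighth note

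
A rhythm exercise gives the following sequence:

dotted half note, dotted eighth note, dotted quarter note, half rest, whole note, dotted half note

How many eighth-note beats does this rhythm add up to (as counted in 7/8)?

28.5

One eighth-note beat = 2 sixteenth notes.
In sixteenth notes: dotted half note = 12; dotted eighth note = 3; dotted quarter note = 6; half rest = 8; whole note = 16; dotted half note = 12.
Sum: 12 + 3 + 6 + 8 + 16 + 12 = 57.
57 ÷ 2 = 28.5 beats.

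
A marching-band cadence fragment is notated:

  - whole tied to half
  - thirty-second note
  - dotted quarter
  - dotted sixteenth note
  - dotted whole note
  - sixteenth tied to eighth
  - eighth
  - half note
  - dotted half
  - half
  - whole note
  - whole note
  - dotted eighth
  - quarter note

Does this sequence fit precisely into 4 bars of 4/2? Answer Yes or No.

Yes

One bar of 4/2 = 64 thirty-second notes, so 4 bars = 256.
Express everything in thirty-second notes: whole tied to half (whole + half) = 48; thirty-second note = 1; dotted quarter = 12; dotted sixteenth note = 3; dotted whole note = 48; sixteenth tied to eighth (sixteenth + eighth) = 6; eighth = 4; half note = 16; dotted half = 24; half = 16; whole note = 32; whole note = 32; dotted eighth = 6; quarter note = 8.
Sum: 48 + 1 + 12 + 3 + 48 + 6 + 4 + 16 + 24 + 16 + 32 + 32 + 6 + 8 = 256.
256 equals 256, so the answer is Yes.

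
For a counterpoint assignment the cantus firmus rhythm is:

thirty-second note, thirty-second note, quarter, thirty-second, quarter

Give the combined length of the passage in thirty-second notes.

19

In thirty-second notes: thirty-second note = 1; thirty-second note = 1; quarter = 8; thirty-second = 1; quarter = 8.
Total: 1 + 1 + 8 + 1 + 8 = 19 thirty-second notes.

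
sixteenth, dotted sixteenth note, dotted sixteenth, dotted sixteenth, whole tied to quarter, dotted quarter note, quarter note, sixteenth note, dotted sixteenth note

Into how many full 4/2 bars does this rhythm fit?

1

One bar of 4/2 = 64 thirty-second notes.
Working in thirty-second notes: sixteenth = 2; dotted sixteenth note = 3; dotted sixteenth = 3; dotted sixteenth = 3; whole tied to quarter (whole + quarter) = 40; dotted quarter note = 12; quarter note = 8; sixteenth note = 2; dotted sixteenth note = 3.
Altogether 2 + 3 + 3 + 3 + 40 + 12 + 8 + 2 + 3 = 76.
76 ÷ 64 = 1 complete bar with 12 left over.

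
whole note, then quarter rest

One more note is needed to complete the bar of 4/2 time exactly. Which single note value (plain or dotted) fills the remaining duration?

dotted half note

The bar of 4/2 = 8 quarter notes.
Convert each value to quarter notes: whole note = 4; quarter rest = 1.
Total: 4 + 1 = 5.
Remaining: 8 − 5 = 3 quarter notes, which is a dotted half note.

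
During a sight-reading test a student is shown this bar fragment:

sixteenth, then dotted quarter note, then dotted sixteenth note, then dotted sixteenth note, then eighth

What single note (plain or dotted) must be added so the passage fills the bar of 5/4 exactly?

half note

The bar of 5/4 = 40 thirty-second notes.
Express everything in thirty-second notes: sixteenth = 2; dotted quarter note = 12; dotted sixteenth note = 3; dotted sixteenth note = 3; eighth = 4.
Sum: 2 + 12 + 3 + 3 + 4 = 24.
Remaining: 40 − 24 = 16 thirty-second notes, which is a half note.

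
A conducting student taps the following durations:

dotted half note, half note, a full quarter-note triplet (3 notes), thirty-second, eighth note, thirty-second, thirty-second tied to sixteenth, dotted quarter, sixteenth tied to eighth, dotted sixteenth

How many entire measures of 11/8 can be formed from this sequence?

1

One bar of 11/8 = 44 thirty-second notes.
Working in thirty-second notes: dotted half note = 24; half note = 16; a full quarter-note triplet (3 notes) (three triplet quarters span one half) = 16; thirty-second = 1; eighth note = 4; thirty-second = 1; thirty-second tied to sixteenth (thirty-second + sixteenth) = 3; dotted quarter = 12; sixteenth tied to eighth (sixteenth + eighth) = 6; dotted sixteenth = 3.
Total: 24 + 16 + 16 + 1 + 4 + 1 + 3 + 12 + 6 + 3 = 86.
86 ÷ 44 = 1 complete bar with 42 left over.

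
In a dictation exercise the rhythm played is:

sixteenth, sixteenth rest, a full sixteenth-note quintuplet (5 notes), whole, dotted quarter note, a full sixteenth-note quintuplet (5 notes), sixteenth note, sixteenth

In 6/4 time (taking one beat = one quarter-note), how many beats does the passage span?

8.5

One quarter-note beat = 4 sixteenth notes.
Working in sixteenth notes: sixteenth = 1; sixteenth rest = 1; a full sixteenth-note quintuplet (5 notes) (five quintuplet sixteenths span one quarter) = 4; whole = 16; dotted quarter note = 6; a full sixteenth-note quintuplet (5 notes) (five quintuplet sixteenths span one quarter) = 4; sixteenth note = 1; sixteenth = 1.
Total: 1 + 1 + 4 + 16 + 6 + 4 + 1 + 1 = 34.
34 ÷ 4 = 8.5 beats.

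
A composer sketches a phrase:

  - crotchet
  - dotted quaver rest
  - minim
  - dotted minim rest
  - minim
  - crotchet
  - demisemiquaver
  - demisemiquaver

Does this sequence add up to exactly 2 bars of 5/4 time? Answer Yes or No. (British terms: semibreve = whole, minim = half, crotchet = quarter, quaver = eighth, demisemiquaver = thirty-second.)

Yes

One bar of 5/4 = 40 thirty-second notes, so 2 bars = 80.
Convert each value to thirty-second notes: crotchet = 8; dotted quaver rest = 6; minim = 16; dotted minim rest = 24; minim = 16; crotchet = 8; demisemiquaver = 1; demisemiquaver = 1.
Adding: 8 + 6 + 16 + 24 + 16 + 8 + 1 + 1 = 80.
80 equals 80, so the answer is Yes.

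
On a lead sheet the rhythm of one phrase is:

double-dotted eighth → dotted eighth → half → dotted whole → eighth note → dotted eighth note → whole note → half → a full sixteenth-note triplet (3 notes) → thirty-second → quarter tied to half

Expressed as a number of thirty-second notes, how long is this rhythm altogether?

Working in thirty-second notes: double-dotted eighth = 7; dotted eighth = 6; half = 16; dotted whole = 48; eighth note = 4; dotted eighth note = 6; whole note = 32; half = 16; a full sixteenth-note triplet (3 notes) (three triplet sixteenths span one eighth) = 4; thirty-second = 1; quarter tied to half (quarter + half) = 24.
Total: 7 + 6 + 16 + 48 + 4 + 6 + 32 + 16 + 4 + 1 + 24 = 164 thirty-second notes.

164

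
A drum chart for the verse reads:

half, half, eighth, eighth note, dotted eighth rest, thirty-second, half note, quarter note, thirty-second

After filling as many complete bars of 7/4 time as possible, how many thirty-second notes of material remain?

One bar of 7/4 = 56 thirty-second notes.
In thirty-second notes: half = 16; half = 16; eighth = 4; eighth note = 4; dotted eighth rest = 6; thirty-second = 1; half note = 16; quarter note = 8; thirty-second = 1.
Sum: 16 + 16 + 4 + 4 + 6 + 1 + 16 + 8 + 1 = 72.
72 ÷ 56 = 1 complete bar with 16 thirty-second notes remaining.

16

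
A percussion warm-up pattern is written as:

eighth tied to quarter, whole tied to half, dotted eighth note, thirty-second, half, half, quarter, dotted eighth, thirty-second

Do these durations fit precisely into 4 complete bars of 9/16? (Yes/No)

No

One bar of 9/16 = 18 thirty-second notes, so 4 bars = 72.
In thirty-second notes: eighth tied to quarter (eighth + quarter) = 12; whole tied to half (whole + half) = 48; dotted eighth note = 6; thirty-second = 1; half = 16; half = 16; quarter = 8; dotted eighth = 6; thirty-second = 1.
Adding: 12 + 48 + 6 + 1 + 16 + 16 + 8 + 6 + 1 = 114.
114 exceeds 72, so the answer is No.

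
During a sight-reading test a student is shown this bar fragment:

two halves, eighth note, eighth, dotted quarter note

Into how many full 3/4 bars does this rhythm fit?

One bar of 3/4 = 6 eighth notes.
Each duration in eighth notes: half = 4; half = 4; eighth note = 1; eighth = 1; dotted quarter note = 3.
Altogether 4 + 4 + 1 + 1 + 3 = 13.
13 ÷ 6 = 2 complete bars with 1 left over.

2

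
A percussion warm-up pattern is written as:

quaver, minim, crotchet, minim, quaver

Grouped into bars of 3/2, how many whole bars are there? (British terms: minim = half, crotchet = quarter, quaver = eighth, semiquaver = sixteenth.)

One bar of 3/2 = 12 eighth notes.
Each duration in eighth notes: quaver = 1; minim = 4; crotchet = 2; minim = 4; quaver = 1.
Total: 1 + 4 + 2 + 4 + 1 = 12.
12 ÷ 12 = 1 complete bar with 0 left over.

1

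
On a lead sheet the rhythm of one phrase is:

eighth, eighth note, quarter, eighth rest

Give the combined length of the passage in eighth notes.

In eighth notes: eighth = 1; eighth note = 1; quarter = 2; eighth rest = 1.
Adding: 1 + 1 + 2 + 1 = 5 eighth notes.

5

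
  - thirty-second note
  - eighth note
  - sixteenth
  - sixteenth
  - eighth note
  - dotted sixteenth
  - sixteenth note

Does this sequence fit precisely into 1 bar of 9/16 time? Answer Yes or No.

Yes

One bar of 9/16 = 18 thirty-second notes.
Convert each value to thirty-second notes: thirty-second note = 1; eighth note = 4; sixteenth = 2; sixteenth = 2; eighth note = 4; dotted sixteenth = 3; sixteenth note = 2.
Sum: 1 + 4 + 2 + 2 + 4 + 3 + 2 = 18.
18 equals 18, so the answer is Yes.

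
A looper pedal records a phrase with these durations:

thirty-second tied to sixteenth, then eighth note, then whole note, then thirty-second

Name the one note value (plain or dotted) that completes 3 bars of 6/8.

whole note

3 bars of 6/8 = 72 thirty-second notes.
Working in thirty-second notes: thirty-second tied to sixteenth (thirty-second + sixteenth) = 3; eighth note = 4; whole note = 32; thirty-second = 1.
Altogether 3 + 4 + 32 + 1 = 40.
Remaining: 72 − 40 = 32 thirty-second notes, which is a whole note.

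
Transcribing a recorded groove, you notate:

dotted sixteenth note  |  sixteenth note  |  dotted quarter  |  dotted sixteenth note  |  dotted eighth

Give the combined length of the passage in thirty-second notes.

In thirty-second notes: dotted sixteenth note = 3; sixteenth note = 2; dotted quarter = 12; dotted sixteenth note = 3; dotted eighth = 6.
Altogether 3 + 2 + 12 + 3 + 6 = 26 thirty-second notes.

26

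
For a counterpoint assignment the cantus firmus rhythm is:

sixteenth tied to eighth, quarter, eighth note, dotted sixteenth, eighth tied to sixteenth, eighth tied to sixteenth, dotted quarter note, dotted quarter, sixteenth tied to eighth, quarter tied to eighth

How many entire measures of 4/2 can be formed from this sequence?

One bar of 4/2 = 64 thirty-second notes.
Express everything in thirty-second notes: sixteenth tied to eighth (sixteenth + eighth) = 6; quarter = 8; eighth note = 4; dotted sixteenth = 3; eighth tied to sixteenth (eighth + sixteenth) = 6; eighth tied to sixteenth (eighth + sixteenth) = 6; dotted quarter note = 12; dotted quarter = 12; sixteenth tied to eighth (sixteenth + eighth) = 6; quarter tied to eighth (quarter + eighth) = 12.
Total: 6 + 8 + 4 + 3 + 6 + 6 + 12 + 12 + 6 + 12 = 75.
75 ÷ 64 = 1 complete bar with 11 left over.

1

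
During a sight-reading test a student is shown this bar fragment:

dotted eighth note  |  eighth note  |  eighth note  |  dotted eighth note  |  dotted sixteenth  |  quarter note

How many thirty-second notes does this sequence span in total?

31

Express everything in thirty-second notes: dotted eighth note = 6; eighth note = 4; eighth note = 4; dotted eighth note = 6; dotted sixteenth = 3; quarter note = 8.
Altogether 6 + 4 + 4 + 6 + 3 + 8 = 31 thirty-second notes.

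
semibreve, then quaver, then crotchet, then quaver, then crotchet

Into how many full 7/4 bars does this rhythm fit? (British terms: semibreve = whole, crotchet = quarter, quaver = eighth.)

1

One bar of 7/4 = 14 eighth notes.
In eighth notes: semibreve = 8; quaver = 1; crotchet = 2; quaver = 1; crotchet = 2.
Total: 8 + 1 + 2 + 1 + 2 = 14.
14 ÷ 14 = 1 complete bar with 0 left over.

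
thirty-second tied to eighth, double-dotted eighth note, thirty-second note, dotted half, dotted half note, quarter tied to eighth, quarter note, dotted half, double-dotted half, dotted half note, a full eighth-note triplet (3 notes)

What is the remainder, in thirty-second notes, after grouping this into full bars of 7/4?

One bar of 7/4 = 56 thirty-second notes.
In thirty-second notes: thirty-second tied to eighth (thirty-second + eighth) = 5; double-dotted eighth note = 7; thirty-second note = 1; dotted half = 24; dotted half note = 24; quarter tied to eighth (quarter + eighth) = 12; quarter note = 8; dotted half = 24; double-dotted half = 28; dotted half note = 24; a full eighth-note triplet (3 notes) (three triplet eighths span one quarter) = 8.
Adding: 5 + 7 + 1 + 24 + 24 + 12 + 8 + 24 + 28 + 24 + 8 = 165.
165 ÷ 56 = 2 complete bars with 53 thirty-second notes remaining.

53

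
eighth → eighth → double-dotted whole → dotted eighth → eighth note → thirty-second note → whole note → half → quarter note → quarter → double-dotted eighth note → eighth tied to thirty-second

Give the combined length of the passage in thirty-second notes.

Express everything in thirty-second notes: eighth = 4; eighth = 4; double-dotted whole = 56; dotted eighth = 6; eighth note = 4; thirty-second note = 1; whole note = 32; half = 16; quarter note = 8; quarter = 8; double-dotted eighth note = 7; eighth tied to thirty-second (eighth + thirty-second) = 5.
Total: 4 + 4 + 56 + 6 + 4 + 1 + 32 + 16 + 8 + 8 + 7 + 5 = 151 thirty-second notes.

151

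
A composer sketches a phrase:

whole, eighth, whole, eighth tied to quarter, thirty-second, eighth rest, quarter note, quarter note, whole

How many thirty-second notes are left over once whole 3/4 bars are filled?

One bar of 3/4 = 24 thirty-second notes.
Express everything in thirty-second notes: whole = 32; eighth = 4; whole = 32; eighth tied to quarter (eighth + quarter) = 12; thirty-second = 1; eighth rest = 4; quarter note = 8; quarter note = 8; whole = 32.
Total: 32 + 4 + 32 + 12 + 1 + 4 + 8 + 8 + 32 = 133.
133 ÷ 24 = 5 complete bars with 13 thirty-second notes remaining.

13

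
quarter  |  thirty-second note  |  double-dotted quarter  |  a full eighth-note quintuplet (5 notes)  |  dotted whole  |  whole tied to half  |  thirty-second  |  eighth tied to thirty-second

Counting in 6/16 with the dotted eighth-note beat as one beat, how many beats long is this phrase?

One dotted eighth-note beat = 6 thirty-second notes.
Each duration in thirty-second notes: quarter = 8; thirty-second note = 1; double-dotted quarter = 14; a full eighth-note quintuplet (5 notes) (five quintuplet eighths span one half) = 16; dotted whole = 48; whole tied to half (whole + half) = 48; thirty-second = 1; eighth tied to thirty-second (eighth + thirty-second) = 5.
Altogether 8 + 1 + 14 + 16 + 48 + 48 + 1 + 5 = 141.
141 ÷ 6 = 23.5 beats.

23.5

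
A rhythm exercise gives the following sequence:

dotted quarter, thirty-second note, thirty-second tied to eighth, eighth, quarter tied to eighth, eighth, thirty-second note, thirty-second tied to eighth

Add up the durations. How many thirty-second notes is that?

Express everything in thirty-second notes: dotted quarter = 12; thirty-second note = 1; thirty-second tied to eighth (thirty-second + eighth) = 5; eighth = 4; quarter tied to eighth (quarter + eighth) = 12; eighth = 4; thirty-second note = 1; thirty-second tied to eighth (thirty-second + eighth) = 5.
Altogether 12 + 1 + 5 + 4 + 12 + 4 + 1 + 5 = 44 thirty-second notes.

44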